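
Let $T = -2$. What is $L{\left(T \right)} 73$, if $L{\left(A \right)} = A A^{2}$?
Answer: $-584$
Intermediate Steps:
$L{\left(A \right)} = A^{3}$
$L{\left(T \right)} 73 = \left(-2\right)^{3} \cdot 73 = \left(-8\right) 73 = -584$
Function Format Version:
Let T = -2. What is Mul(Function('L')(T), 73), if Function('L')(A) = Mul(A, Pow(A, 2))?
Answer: -584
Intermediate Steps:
Function('L')(A) = Pow(A, 3)
Mul(Function('L')(T), 73) = Mul(Pow(-2, 3), 73) = Mul(-8, 73) = -584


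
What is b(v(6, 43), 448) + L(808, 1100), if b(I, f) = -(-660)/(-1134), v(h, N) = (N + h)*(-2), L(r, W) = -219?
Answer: -41501/189 ≈ -219.58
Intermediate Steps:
v(h, N) = -2*N - 2*h
b(I, f) = -110/189 (b(I, f) = -(-660)*(-1)/1134 = -1*110/189 = -110/189)
b(v(6, 43), 448) + L(808, 1100) = -110/189 - 219 = -41501/189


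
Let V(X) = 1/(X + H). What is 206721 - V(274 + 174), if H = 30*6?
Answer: 129820787/628 ≈ 2.0672e+5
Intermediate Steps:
H = 180
V(X) = 1/(180 + X) (V(X) = 1/(X + 180) = 1/(180 + X))
206721 - V(274 + 174) = 206721 - 1/(180 + (274 + 174)) = 206721 - 1/(180 + 448) = 206721 - 1/628 = 129820787/628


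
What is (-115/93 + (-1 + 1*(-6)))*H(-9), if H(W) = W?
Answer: 2298/31 ≈ 74.129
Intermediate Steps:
(-115/93 + (-1 + 1*(-6)))*H(-9) = (-115/93 + (-1 + 1*(-6)))*(-9) = (-115*1/93 + (-1 - 6))*(-9) = (-115/93 - 7)*(-9) = -766/93*(-9) = 2298/31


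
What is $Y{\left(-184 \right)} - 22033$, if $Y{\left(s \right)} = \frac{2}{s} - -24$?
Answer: $- \frac{2024829}{92} \approx -22009.0$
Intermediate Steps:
$Y{\left(s \right)} = 24 + \frac{2}{s}$ ($Y{\left(s \right)} = \frac{2}{s} + 24 = 24 + \frac{2}{s}$)
$Y{\left(-184 \right)} - 22033 = \left(24 + \frac{2}{-184}\right) - 22033 = \left(24 + 2 \left(- \frac{1}{184}\right)\right) - 22033 = \left(24 - \frac{1}{92}\right) - 22033 = \frac{2207}{92} - 22033 = - \frac{2024829}{92}$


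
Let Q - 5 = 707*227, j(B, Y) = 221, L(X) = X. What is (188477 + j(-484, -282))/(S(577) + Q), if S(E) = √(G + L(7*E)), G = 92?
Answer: 10094965604/8586106635 - 188698*√51/2862035545 ≈ 1.1753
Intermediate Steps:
Q = 160494 (Q = 5 + 707*227 = 5 + 160489 = 160494)
S(E) = √(92 + 7*E)
(188477 + j(-484, -282))/(S(577) + Q) = (188477 + 221)/(√(92 + 7*577) + 160494) = 188698/(√(92 + 4039) + 160494) = 188698/(√4131 + 160494) = 188698/(9*√51 + 160494) = 188698/(160494 + 9*√51)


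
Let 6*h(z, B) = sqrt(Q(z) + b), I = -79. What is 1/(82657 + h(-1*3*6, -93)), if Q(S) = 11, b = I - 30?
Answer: 1487826/122979233731 - 21*I*sqrt(2)/122979233731 ≈ 1.2098e-5 - 2.4149e-10*I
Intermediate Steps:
b = -109 (b = -79 - 30 = -109)
h(z, B) = 7*I*sqrt(2)/6 (h(z, B) = sqrt(11 - 109)/6 = sqrt(-98)/6 = (7*I*sqrt(2))/6 = 7*I*sqrt(2)/6)
1/(82657 + h(-1*3*6, -93)) = 1/(82657 + 7*I*sqrt(2)/6)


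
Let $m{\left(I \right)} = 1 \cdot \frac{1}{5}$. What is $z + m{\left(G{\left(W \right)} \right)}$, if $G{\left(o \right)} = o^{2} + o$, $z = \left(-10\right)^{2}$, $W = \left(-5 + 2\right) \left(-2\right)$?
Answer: $\frac{501}{5} \approx 100.2$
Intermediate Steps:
$W = 6$ ($W = \left(-3\right) \left(-2\right) = 6$)
$z = 100$
$G{\left(o \right)} = o + o^{2}$
$m{\left(I \right)} = \frac{1}{5}$ ($m{\left(I \right)} = 1 \cdot \frac{1}{5} = \frac{1}{5}$)
$z + m{\left(G{\left(W \right)} \right)} = 100 + \frac{1}{5} = \frac{501}{5}$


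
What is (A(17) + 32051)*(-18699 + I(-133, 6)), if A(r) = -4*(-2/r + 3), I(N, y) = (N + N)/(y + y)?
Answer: -20393753139/34 ≈ -5.9982e+8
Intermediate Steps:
I(N, y) = N/y (I(N, y) = (2*N)/((2*y)) = (2*N)*(1/(2*y)) = N/y)
A(r) = -12 + 8/r (A(r) = -4*(3 - 2/r) = -12 + 8/r)
(A(17) + 32051)*(-18699 + I(-133, 6)) = ((-12 + 8/17) + 32051)*(-18699 - 133/6) = (-196/17 + 32051)*(-112327/6) = (544671/17)*(-112327/6) = -20393753139/34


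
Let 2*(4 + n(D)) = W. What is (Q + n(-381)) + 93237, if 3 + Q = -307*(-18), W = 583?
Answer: 198095/2 ≈ 99048.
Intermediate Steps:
n(D) = 575/2 (n(D) = -4 + (½)*583 = -4 + 583/2 = 575/2)
Q = 5523 (Q = -3 - 307*(-18) = -3 + 5526 = 5523)
(Q + n(-381)) + 93237 = (5523 + 575/2) + 93237 = 11621/2 + 93237 = 198095/2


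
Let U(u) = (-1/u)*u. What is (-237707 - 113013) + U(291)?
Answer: -350721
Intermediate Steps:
U(u) = -1
(-237707 - 113013) + U(291) = (-237707 - 113013) - 1 = -350720 - 1 = -350721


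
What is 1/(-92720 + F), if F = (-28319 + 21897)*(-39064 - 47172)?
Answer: 1/553714872 ≈ 1.8060e-9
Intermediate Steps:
F = 553807592 (F = -6422*(-86236) = 553807592)
1/(-92720 + F) = 1/(-92720 + 553807592) = 1/553714872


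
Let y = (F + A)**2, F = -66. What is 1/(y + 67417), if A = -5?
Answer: 1/72458 ≈ 1.3801e-5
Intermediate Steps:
y = 5041 (y = (-66 - 5)**2 = (-71)**2 = 5041)
1/(y + 67417) = 1/(5041 + 67417) = 1/72458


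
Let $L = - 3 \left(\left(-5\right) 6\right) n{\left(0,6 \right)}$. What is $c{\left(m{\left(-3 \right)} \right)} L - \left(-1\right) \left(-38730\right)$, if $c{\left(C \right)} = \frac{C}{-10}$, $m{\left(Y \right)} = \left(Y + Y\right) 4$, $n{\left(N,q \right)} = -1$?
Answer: $-38946$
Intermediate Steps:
$m{\left(Y \right)} = 8 Y$ ($m{\left(Y \right)} = 2 Y 4 = 8 Y$)
$c{\left(C \right)} = - \frac{C}{10}$ ($c{\left(C \right)} = C \left(- \frac{1}{10}\right) = - \frac{C}{10}$)
$L = -90$ ($L = - 3 \left(\left(-5\right) 6\right) \left(-1\right) = \left(-3\right) \left(-30\right) \left(-1\right) = 90 \left(-1\right) = -90$)
$c{\left(m{\left(-3 \right)} \right)} L - \left(-1\right) \left(-38730\right) = - \frac{8 \left(-3\right)}{10} \left(-90\right) - \left(-1\right) \left(-38730\right) = \left(- \frac{1}{10}\right) \left(-24\right) \left(-90\right) - 38730 = \frac{12}{5} \left(-90\right) - 38730 = -216 - 38730 = -38946$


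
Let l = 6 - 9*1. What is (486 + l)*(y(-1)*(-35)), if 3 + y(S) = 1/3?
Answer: 45080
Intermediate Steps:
y(S) = -8/3 (y(S) = -3 + 1/3 = -3 + ⅓ = -8/3)
l = -3 (l = 6 - 9 = -3)
(486 + l)*(y(-1)*(-35)) = (486 - 3)*(-8/3*(-35)) = 483*(280/3) = 45080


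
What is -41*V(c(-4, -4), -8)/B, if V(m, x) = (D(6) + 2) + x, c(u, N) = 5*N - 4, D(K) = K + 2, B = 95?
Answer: -82/95 ≈ -0.86316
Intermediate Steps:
D(K) = 2 + K
c(u, N) = -4 + 5*N
V(m, x) = 10 + x (V(m, x) = ((2 + 6) + 2) + x = (8 + 2) + x = 10 + x)
-41*V(c(-4, -4), -8)/B = -41*(10 - 8)/95 = -82/95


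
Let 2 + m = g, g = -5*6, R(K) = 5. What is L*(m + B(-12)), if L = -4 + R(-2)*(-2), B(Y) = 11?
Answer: 294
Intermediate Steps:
g = -30
m = -32 (m = -2 - 30 = -32)
L = -14 (L = -4 + 5*(-2) = -4 - 10 = -14)
L*(m + B(-12)) = -14*(-32 + 11) = -14*(-21) = 294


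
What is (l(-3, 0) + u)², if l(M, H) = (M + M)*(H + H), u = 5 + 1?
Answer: 36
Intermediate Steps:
u = 6
l(M, H) = 4*H*M (l(M, H) = (2*M)*(2*H) = 4*H*M)
(l(-3, 0) + u)² = (4*0*(-3) + 6)² = (0 + 6)² = 6² = 36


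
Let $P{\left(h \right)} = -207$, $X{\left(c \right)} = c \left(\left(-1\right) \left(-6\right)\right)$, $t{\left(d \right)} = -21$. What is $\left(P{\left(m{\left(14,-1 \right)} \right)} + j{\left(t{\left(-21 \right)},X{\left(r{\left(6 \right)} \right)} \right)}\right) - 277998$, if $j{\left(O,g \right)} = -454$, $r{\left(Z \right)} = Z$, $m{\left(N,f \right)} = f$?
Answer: $-278659$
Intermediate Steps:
$X{\left(c \right)} = 6 c$ ($X{\left(c \right)} = c 6 = 6 c$)
$\left(P{\left(m{\left(14,-1 \right)} \right)} + j{\left(t{\left(-21 \right)},X{\left(r{\left(6 \right)} \right)} \right)}\right) - 277998 = \left(-207 - 454\right) - 277998 = -661 - 277998 = -278659$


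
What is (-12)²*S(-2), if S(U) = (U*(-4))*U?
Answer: -2304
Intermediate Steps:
S(U) = -4*U² (S(U) = (-4*U)*U = -4*U²)
(-12)²*S(-2) = (-12)²*(-4*(-2)²) = 144*(-4*4) = 144*(-16) = -2304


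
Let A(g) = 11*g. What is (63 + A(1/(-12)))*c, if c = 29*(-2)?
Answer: -21605/6 ≈ -3600.8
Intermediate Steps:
c = -58
(63 + A(1/(-12)))*c = (63 + 11/(-12))*(-58) = (63 + 11*(-1/12))*(-58) = (63 - 11/12)*(-58) = (745/12)*(-58) = -21605/6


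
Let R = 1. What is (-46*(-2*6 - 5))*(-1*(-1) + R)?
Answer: 1564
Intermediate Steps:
(-46*(-2*6 - 5))*(-1*(-1) + R) = (-46*(-2*6 - 5))*(-1*(-1) + 1) = (-46*(-12 - 5))*(1 + 1) = -46*(-17)*2 = 782*2 = 1564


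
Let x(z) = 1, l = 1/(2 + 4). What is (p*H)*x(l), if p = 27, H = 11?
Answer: 297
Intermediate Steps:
l = ⅙ (l = 1/6 = ⅙ ≈ 0.16667)
(p*H)*x(l) = (27*11)*1 = 297*1 = 297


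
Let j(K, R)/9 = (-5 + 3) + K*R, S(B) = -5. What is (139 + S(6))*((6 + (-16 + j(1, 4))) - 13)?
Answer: -670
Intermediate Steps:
j(K, R) = -18 + 9*K*R (j(K, R) = 9*((-5 + 3) + K*R) = 9*(-2 + K*R) = -18 + 9*K*R)
(139 + S(6))*((6 + (-16 + j(1, 4))) - 13) = (139 - 5)*((6 + (-16 + (-18 + 9*1*4))) - 13) = 134*((6 + (-16 + (-18 + 36))) - 13) = 134*((6 + (-16 + 18)) - 13) = 134*((6 + 2) - 13) = 134*(8 - 13) = 134*(-5) = -670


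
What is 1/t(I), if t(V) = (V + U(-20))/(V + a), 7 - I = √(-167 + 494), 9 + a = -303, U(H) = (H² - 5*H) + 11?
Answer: -158317/267997 - 823*√327/267997 ≈ -0.64627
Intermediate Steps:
U(H) = 11 + H² - 5*H
a = -312 (a = -9 - 303 = -312)
I = 7 - √327 (I = 7 - √(-167 + 494) = 7 - √327 ≈ -11.083)
t(V) = (511 + V)/(-312 + V) (t(V) = (V + (11 + (-20)² - 5*(-20)))/(V - 312) = (V + (11 + 400 + 100))/(-312 + V) = (V + 511)/(-312 + V) = (511 + V)/(-312 + V))
1/t(I) = 1/((511 + (7 - √327))/(-312 + (7 - √327))) = 1/((518 - √327)/(-305 - √327)) = (-305 - √327)/(518 - √327)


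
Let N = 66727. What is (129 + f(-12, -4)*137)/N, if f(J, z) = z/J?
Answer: 524/200181 ≈ 0.0026176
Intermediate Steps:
(129 + f(-12, -4)*137)/N = (129 - 4/(-12)*137)/66727 = (129 - 4*(-1/12)*137)*(1/66727) = (129 + (1/3)*137)*(1/66727) = (129 + 137/3)*(1/66727) = (524/3)*(1/66727) = 524/200181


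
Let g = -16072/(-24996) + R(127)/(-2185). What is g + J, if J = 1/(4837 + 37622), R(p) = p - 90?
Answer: 40328683752/64415327315 ≈ 0.62607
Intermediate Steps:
R(p) = -90 + p
g = 8548117/13654065 (g = -16072/(-24996) + (-90 + 127)/(-2185) = -16072*(-1/24996) + 37*(-1/2185) = 4018/6249 - 37/2185 = 8548117/13654065 ≈ 0.62605)
J = 1/42459 ≈ 2.3552e-5
g + J = 8548117/13654065 + 1/42459 = 40328683752/64415327315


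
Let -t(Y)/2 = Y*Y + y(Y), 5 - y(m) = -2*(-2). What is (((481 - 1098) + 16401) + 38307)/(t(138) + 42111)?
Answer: 54091/4021 ≈ 13.452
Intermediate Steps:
y(m) = 1 (y(m) = 5 - (-2)*(-2) = 5 - 1*4 = 5 - 4 = 1)
t(Y) = -2 - 2*Y² (t(Y) = -2*(Y*Y + 1) = -2*(Y² + 1) = -2*(1 + Y²) = -2 - 2*Y²)
(((481 - 1098) + 16401) + 38307)/(t(138) + 42111) = (((481 - 1098) + 16401) + 38307)/((-2 - 2*138²) + 42111) = ((-617 + 16401) + 38307)/((-2 - 2*19044) + 42111) = (15784 + 38307)/((-2 - 38088) + 42111) = 54091/(-38090 + 42111) = 54091/4021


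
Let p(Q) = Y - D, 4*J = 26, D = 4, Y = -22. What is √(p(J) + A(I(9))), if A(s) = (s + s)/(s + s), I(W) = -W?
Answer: 5*I ≈ 5.0*I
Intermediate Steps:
J = 13/2 (J = (¼)*26 = 13/2 ≈ 6.5000)
p(Q) = -26 (p(Q) = -22 - 1*4 = -22 - 4 = -26)
A(s) = 1 (A(s) = (2*s)/((2*s)) = (2*s)*(1/(2*s)) = 1)
√(p(J) + A(I(9))) = √(-26 + 1) = √(-25) = 5*I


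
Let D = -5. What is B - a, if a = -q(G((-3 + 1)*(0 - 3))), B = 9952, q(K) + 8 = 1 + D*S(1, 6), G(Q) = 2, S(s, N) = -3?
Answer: 9960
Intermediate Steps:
q(K) = 8 (q(K) = -8 + (1 - 5*(-3)) = -8 + (1 + 15) = -8 + 16 = 8)
a = -8 (a = -1*8 = -8)
B - a = 9952 - 1*(-8) = 9952 + 8 = 9960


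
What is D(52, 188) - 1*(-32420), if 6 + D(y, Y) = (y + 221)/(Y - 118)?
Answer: 324179/10 ≈ 32418.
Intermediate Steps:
D(y, Y) = -6 + (221 + y)/(-118 + Y) (D(y, Y) = -6 + (y + 221)/(Y - 118) = -6 + (221 + y)/(-118 + Y))
D(52, 188) - 1*(-32420) = (929 + 52 - 6*188)/(-118 + 188) - 1*(-32420) = (929 + 52 - 1128)/70 + 32420 = (1/70)*(-147) + 32420 = -21/10 + 32420 = 324179/10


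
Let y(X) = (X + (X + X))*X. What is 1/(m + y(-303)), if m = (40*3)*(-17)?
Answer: 1/273387 ≈ 3.6578e-6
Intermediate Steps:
y(X) = 3*X**2 (y(X) = (X + 2*X)*X = (3*X)*X = 3*X**2)
m = -2040 (m = 120*(-17) = -2040)
1/(m + y(-303)) = 1/(-2040 + 3*(-303)**2) = 1/(-2040 + 3*91809) = 1/(-2040 + 275427) = 1/273387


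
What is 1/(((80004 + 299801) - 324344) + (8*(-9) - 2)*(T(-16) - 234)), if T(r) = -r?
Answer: 1/71593 ≈ 1.3968e-5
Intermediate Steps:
1/(((80004 + 299801) - 324344) + (8*(-9) - 2)*(T(-16) - 234)) = 1/(((80004 + 299801) - 324344) + (8*(-9) - 2)*(-1*(-16) - 234)) = 1/((379805 - 324344) + (-72 - 2)*(16 - 234)) = 1/(55461 - 74*(-218)) = 1/(55461 + 16132) = 1/71593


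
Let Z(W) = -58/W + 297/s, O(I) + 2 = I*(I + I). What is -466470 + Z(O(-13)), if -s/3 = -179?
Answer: -14027674399/30072 ≈ -4.6647e+5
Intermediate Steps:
s = 537 (s = -3*(-179) = 537)
O(I) = -2 + 2*I² (O(I) = -2 + I*(I + I) = -2 + I*(2*I) = -2 + 2*I²)
Z(W) = 99/179 - 58/W (Z(W) = -58/W + 297/537 = -58/W + 297*(1/537) = -58/W + 99/179 = 99/179 - 58/W)
-466470 + Z(O(-13)) = -466470 + (99/179 - 58/(-2 + 2*(-13)²)) = -466470 + (99/179 - 58/(-2 + 2*169)) = -466470 + (99/179 - 58/(-2 + 338)) = -466470 + (99/179 - 58/336) = -466470 + (99/179 - 58*1/336) = -466470 + (99/179 - 29/168) = -466470 + 11441/30072 = -14027674399/30072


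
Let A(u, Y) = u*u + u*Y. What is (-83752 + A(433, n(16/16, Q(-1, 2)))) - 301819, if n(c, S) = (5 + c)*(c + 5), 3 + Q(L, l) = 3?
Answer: -182494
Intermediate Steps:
Q(L, l) = 0 (Q(L, l) = -3 + 3 = 0)
n(c, S) = (5 + c)² (n(c, S) = (5 + c)*(5 + c) = (5 + c)²)
A(u, Y) = u² + Y*u
(-83752 + A(433, n(16/16, Q(-1, 2)))) - 301819 = (-83752 + 433*((5 + 16/16)² + 433)) - 301819 = (-83752 + 433*((5 + 16*(1/16))² + 433)) - 301819 = (-83752 + 433*((5 + 1)² + 433)) - 301819 = (-83752 + 433*(6² + 433)) - 301819 = (-83752 + 433*(36 + 433)) - 301819 = (-83752 + 433*469) - 301819 = (-83752 + 203077) - 301819 = 119325 - 301819 = -182494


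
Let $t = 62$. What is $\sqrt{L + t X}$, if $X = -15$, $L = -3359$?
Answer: $i \sqrt{4289} \approx 65.49 i$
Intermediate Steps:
$\sqrt{L + t X} = \sqrt{-3359 + 62 \left(-15\right)} = \sqrt{-3359 - 930} = \sqrt{-4289} = i \sqrt{4289}$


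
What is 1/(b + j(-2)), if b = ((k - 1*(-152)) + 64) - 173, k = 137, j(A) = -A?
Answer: 1/182 ≈ 0.0054945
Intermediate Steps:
b = 180 (b = ((137 - 1*(-152)) + 64) - 173 = ((137 + 152) + 64) - 173 = (289 + 64) - 173 = 353 - 173 = 180)
1/(b + j(-2)) = 1/(180 - 1*(-2)) = 1/(180 + 2) = 1/182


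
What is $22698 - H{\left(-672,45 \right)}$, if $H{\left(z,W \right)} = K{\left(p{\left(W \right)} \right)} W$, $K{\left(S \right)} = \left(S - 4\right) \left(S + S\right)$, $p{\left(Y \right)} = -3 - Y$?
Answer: $-201942$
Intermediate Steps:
$K{\left(S \right)} = 2 S \left(-4 + S\right)$ ($K{\left(S \right)} = \left(-4 + S\right) 2 S = 2 S \left(-4 + S\right)$)
$H{\left(z,W \right)} = 2 W \left(-7 - W\right) \left(-3 - W\right)$ ($H{\left(z,W \right)} = 2 \left(-3 - W\right) \left(-4 - \left(3 + W\right)\right) W = 2 \left(-3 - W\right) \left(-7 - W\right) W = 2 \left(-7 - W\right) \left(-3 - W\right) W = 2 W \left(-7 - W\right) \left(-3 - W\right)$)
$22698 - H{\left(-672,45 \right)} = 22698 - 2 \cdot 45 \left(3 + 45\right) \left(7 + 45\right) = 22698 - 2 \cdot 45 \cdot 48 \cdot 52 = 22698 - 224640 = -201942$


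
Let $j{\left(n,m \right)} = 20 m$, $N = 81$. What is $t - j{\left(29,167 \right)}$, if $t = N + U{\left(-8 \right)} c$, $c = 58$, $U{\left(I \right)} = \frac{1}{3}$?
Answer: $- \frac{9719}{3} \approx -3239.7$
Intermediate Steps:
$U{\left(I \right)} = \frac{1}{3}$
$t = \frac{301}{3}$ ($t = 81 + \frac{1}{3} \cdot 58 = 81 + \frac{58}{3} = \frac{301}{3} \approx 100.33$)
$t - j{\left(29,167 \right)} = \frac{301}{3} - 20 \cdot 167 = \frac{301}{3} - 3340 = - \frac{9719}{3}$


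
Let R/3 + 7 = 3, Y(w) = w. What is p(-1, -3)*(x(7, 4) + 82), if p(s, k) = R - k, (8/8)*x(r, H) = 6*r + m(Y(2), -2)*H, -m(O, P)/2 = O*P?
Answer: -1404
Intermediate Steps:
m(O, P) = -2*O*P
R = -12 (R = -21 + 3*3 = -21 + 9 = -12)
x(r, H) = 6*r + 8*H (x(r, H) = 6*r + (-2*2*(-2))*H = 6*r + 8*H)
p(s, k) = -12 - k
p(-1, -3)*(x(7, 4) + 82) = (-12 - 1*(-3))*((6*7 + 8*4) + 82) = (-12 + 3)*((42 + 32) + 82) = -9*(74 + 82) = -9*156 = -1404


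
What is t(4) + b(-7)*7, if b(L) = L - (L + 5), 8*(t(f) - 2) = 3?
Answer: -261/8 ≈ -32.625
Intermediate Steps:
t(f) = 19/8 (t(f) = 2 + (⅛)*3 = 2 + 3/8 = 19/8)
b(L) = -5 (b(L) = L - (5 + L) = L + (-5 - L) = -5)
t(4) + b(-7)*7 = 19/8 - 5*7 = 19/8 - 35 = -261/8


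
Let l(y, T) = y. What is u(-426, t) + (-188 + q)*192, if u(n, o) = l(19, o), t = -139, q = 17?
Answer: -32813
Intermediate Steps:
u(n, o) = 19
u(-426, t) + (-188 + q)*192 = 19 + (-188 + 17)*192 = 19 - 171*192 = 19 - 32832 = -32813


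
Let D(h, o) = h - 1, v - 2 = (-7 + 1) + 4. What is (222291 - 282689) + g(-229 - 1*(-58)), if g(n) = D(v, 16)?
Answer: -60399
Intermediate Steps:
v = 0 (v = 2 + ((-7 + 1) + 4) = 2 + (-6 + 4) = 2 - 2 = 0)
D(h, o) = -1 + h
g(n) = -1 (g(n) = -1 + 0 = -1)
(222291 - 282689) + g(-229 - 1*(-58)) = (222291 - 282689) - 1 = -60398 - 1 = -60399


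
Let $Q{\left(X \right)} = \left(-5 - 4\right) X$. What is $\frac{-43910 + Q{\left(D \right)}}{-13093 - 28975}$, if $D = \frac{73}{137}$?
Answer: $\frac{6016327}{5763316} \approx 1.0439$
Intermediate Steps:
$D = \frac{73}{137}$ ($D = 73 \cdot \frac{1}{137} = \frac{73}{137} \approx 0.53285$)
$Q{\left(X \right)} = - 9 X$
$\frac{-43910 + Q{\left(D \right)}}{-13093 - 28975} = \frac{-43910 - \frac{657}{137}}{-13093 - 28975} = \frac{-43910 - \frac{657}{137}}{-42068} = \left(- \frac{6016327}{137}\right) \left(- \frac{1}{42068}\right) = \frac{6016327}{5763316}$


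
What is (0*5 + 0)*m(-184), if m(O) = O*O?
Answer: 0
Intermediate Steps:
m(O) = O²
(0*5 + 0)*m(-184) = (0*5 + 0)*(-184)² = (0 + 0)*33856 = 0*33856 = 0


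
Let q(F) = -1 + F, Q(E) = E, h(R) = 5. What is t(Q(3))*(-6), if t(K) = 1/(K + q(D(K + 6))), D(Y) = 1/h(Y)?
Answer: -30/11 ≈ -2.7273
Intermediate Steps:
D(Y) = 1/5
t(K) = 1/(-4/5 + K) (t(K) = 1/(K + (-1 + 1/5)) = 1/(K - 4/5) = 1/(-4/5 + K))
t(Q(3))*(-6) = (5/(-4 + 5*3))*(-6) = (5/(-4 + 15))*(-6) = (5/11)*(-6) = -30/11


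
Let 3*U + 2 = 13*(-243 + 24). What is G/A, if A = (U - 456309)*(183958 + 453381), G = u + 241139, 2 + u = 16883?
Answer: -27645/31224512288 ≈ -8.8536e-7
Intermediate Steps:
u = 16881 (u = -2 + 16883 = 16881)
G = 258020 (G = 16881 + 241139 = 258020)
U = -2849/3 (U = -2/3 + (13*(-243 + 24))/3 = -2/3 + (13*(-219))/3 = -2/3 + (1/3)*(-2847) = -2/3 - 949 = -2849/3 ≈ -949.67)
A = -874286344064/3 (A = (-2849/3 - 456309)*(183958 + 453381) = -1371776/3*637339 = -874286344064/3 ≈ -2.9143e+11)
G/A = 258020/(-874286344064/3) = 258020*(-3/874286344064) = -27645/31224512288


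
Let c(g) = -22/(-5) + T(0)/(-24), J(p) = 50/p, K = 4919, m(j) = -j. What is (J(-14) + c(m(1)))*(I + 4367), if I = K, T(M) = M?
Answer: 269294/35 ≈ 7694.1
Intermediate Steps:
I = 4919
c(g) = 22/5 (c(g) = -22/(-5) + 0/(-24) = -22*(-1/5) + 0*(-1/24) = 22/5 + 0 = 22/5)
(J(-14) + c(m(1)))*(I + 4367) = (50/(-14) + 22/5)*(4919 + 4367) = (50*(-1/14) + 22/5)*9286 = (-25/7 + 22/5)*9286 = (29/35)*9286 = 269294/35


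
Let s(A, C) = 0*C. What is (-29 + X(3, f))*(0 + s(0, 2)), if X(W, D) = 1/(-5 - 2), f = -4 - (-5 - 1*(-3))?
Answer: 0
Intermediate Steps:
s(A, C) = 0
f = -2 (f = -4 - (-5 + 3) = -4 - 1*(-2) = -4 + 2 = -2)
X(W, D) = -1/7 (X(W, D) = 1/(-7) = -1/7)
(-29 + X(3, f))*(0 + s(0, 2)) = (-29 - 1/7)*(0 + 0) = -204/7*0 = 0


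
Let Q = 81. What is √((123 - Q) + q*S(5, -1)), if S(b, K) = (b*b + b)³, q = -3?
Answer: I*√80958 ≈ 284.53*I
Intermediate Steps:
S(b, K) = (b + b²)³ (S(b, K) = (b² + b)³ = (b + b²)³)
√((123 - Q) + q*S(5, -1)) = √((123 - 1*81) - 3*5³*(1 + 5)³) = √((123 - 81) - 375*6³) = √(42 - 375*216) = √(42 - 3*27000) = √(42 - 81000) = √(-80958) = I*√80958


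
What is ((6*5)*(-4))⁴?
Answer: 207360000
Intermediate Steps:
((6*5)*(-4))⁴ = (30*(-4))⁴ = (-120)⁴ = 207360000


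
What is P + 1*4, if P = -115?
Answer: -111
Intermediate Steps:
P + 1*4 = -115 + 1*4 = -115 + 4 = -111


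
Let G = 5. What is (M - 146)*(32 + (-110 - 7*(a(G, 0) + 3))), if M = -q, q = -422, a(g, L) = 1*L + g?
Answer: -36984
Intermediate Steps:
a(g, L) = L + g
M = 422 (M = -1*(-422) = 422)
(M - 146)*(32 + (-110 - 7*(a(G, 0) + 3))) = (422 - 146)*(32 + (-110 - 7*((0 + 5) + 3))) = 276*(32 + (-110 - 7*(5 + 3))) = 276*(32 + (-110 - 7*8)) = 276*(32 + (-110 - 56)) = 276*(32 - 166) = 276*(-134) = -36984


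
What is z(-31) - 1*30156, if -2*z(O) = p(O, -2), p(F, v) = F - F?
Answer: -30156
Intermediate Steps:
p(F, v) = 0
z(O) = 0 (z(O) = -½*0 = 0)
z(-31) - 1*30156 = 0 - 1*30156 = 0 - 30156 = -30156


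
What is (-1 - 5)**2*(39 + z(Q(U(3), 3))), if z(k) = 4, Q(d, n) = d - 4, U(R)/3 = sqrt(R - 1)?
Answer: 1548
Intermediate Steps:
U(R) = 3*sqrt(-1 + R) (U(R) = 3*sqrt(R - 1) = 3*sqrt(-1 + R))
Q(d, n) = -4 + d
(-1 - 5)**2*(39 + z(Q(U(3), 3))) = (-1 - 5)**2*(39 + 4) = (-6)**2*43 = 36*43 = 1548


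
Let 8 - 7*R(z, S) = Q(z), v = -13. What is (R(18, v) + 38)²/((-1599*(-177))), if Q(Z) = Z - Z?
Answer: 75076/13868127 ≈ 0.0054136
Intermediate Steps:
Q(Z) = 0
R(z, S) = 8/7 (R(z, S) = 8/7 - ⅐*0 = 8/7 + 0 = 8/7)
(R(18, v) + 38)²/((-1599*(-177))) = (8/7 + 38)²/((-1599*(-177))) = (274/7)²/283023 = (75076/49)*(1/283023) = 75076/13868127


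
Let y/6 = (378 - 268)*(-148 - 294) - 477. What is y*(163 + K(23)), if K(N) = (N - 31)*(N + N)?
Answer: 60389310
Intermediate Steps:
K(N) = 2*N*(-31 + N) (K(N) = (-31 + N)*(2*N) = 2*N*(-31 + N))
y = -294582 (y = 6*((378 - 268)*(-148 - 294) - 477) = 6*(110*(-442) - 477) = 6*(-48620 - 477) = 6*(-49097) = -294582)
y*(163 + K(23)) = -294582*(163 + 2*23*(-31 + 23)) = -294582*(163 + 2*23*(-8)) = -294582*(163 - 368) = -294582*(-205) = 60389310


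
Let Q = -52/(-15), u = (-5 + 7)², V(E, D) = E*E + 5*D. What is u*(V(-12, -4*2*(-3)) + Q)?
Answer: 16048/15 ≈ 1069.9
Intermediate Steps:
V(E, D) = E² + 5*D
u = 4 (u = 2² = 4)
Q = 52/15 (Q = -52*(-1/15) = 52/15 ≈ 3.4667)
u*(V(-12, -4*2*(-3)) + Q) = 4*(((-12)² + 5*(-4*2*(-3))) + 52/15) = 4*((144 + 5*(-8*(-3))) + 52/15) = 4*((144 + 5*24) + 52/15) = 4*((144 + 120) + 52/15) = 4*(264 + 52/15) = 4*(4012/15) = 16048/15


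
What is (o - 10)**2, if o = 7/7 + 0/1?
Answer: 81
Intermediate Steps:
o = 1 (o = 7*(1/7) + 0*1 = 1 + 0 = 1)
(o - 10)**2 = (1 - 10)**2 = (-9)**2 = 81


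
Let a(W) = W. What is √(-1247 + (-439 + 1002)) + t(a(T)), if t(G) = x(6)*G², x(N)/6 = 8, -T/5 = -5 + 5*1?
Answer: 6*I*√19 ≈ 26.153*I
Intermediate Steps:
T = 0 (T = -5*(-5 + 5*1) = -5*(-5 + 5) = -5*0 = 0)
x(N) = 48 (x(N) = 6*8 = 48)
t(G) = 48*G²
√(-1247 + (-439 + 1002)) + t(a(T)) = √(-1247 + (-439 + 1002)) + 48*0² = √(-1247 + 563) + 48*0 = √(-684) + 0 = 6*I*√19 + 0 = 6*I*√19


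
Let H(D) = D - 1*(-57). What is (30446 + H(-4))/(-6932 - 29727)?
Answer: -4357/5237 ≈ -0.83196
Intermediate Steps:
H(D) = 57 + D (H(D) = D + 57 = 57 + D)
(30446 + H(-4))/(-6932 - 29727) = (30446 + (57 - 4))/(-6932 - 29727) = (30446 + 53)/(-36659) = 30499*(-1/36659) = -4357/5237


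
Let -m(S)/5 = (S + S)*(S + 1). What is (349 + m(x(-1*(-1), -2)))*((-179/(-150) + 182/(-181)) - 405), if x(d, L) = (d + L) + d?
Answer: -3835737199/27150 ≈ -1.4128e+5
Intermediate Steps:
x(d, L) = L + 2*d (x(d, L) = (L + d) + d = L + 2*d)
m(S) = -10*S*(1 + S) (m(S) = -5*(S + S)*(S + 1) = -5*2*S*(1 + S) = -10*S*(1 + S))
(349 + m(x(-1*(-1), -2)))*((-179/(-150) + 182/(-181)) - 405) = (349 - 10*(-2 + 2*(-1*(-1)))*(1 + (-2 + 2*(-1*(-1)))))*((-179/(-150) + 182/(-181)) - 405) = (349 - 10*(-2 + 2*1)*(1 + (-2 + 2*1)))*((-179*(-1/150) + 182*(-1/181)) - 405) = (349 - 10*(-2 + 2)*(1 + (-2 + 2)))*((179/150 - 182/181) - 405) = (349 - 10*0*(1 + 0))*(5099/27150 - 405) = (349 - 10*0*1)*(-10990651/27150) = (349 + 0)*(-10990651/27150) = 349*(-10990651/27150) = -3835737199/27150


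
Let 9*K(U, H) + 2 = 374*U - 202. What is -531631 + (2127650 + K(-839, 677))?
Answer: 14050181/9 ≈ 1.5611e+6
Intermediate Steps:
K(U, H) = -68/3 + 374*U/9 (K(U, H) = -2/9 + (374*U - 202)/9 = -2/9 + (-202 + 374*U)/9 = -2/9 + (-202/9 + 374*U/9) = -68/3 + 374*U/9)
-531631 + (2127650 + K(-839, 677)) = -531631 + (2127650 + (-68/3 + (374/9)*(-839))) = -531631 + (2127650 + (-68/3 - 313786/9)) = -531631 + (2127650 - 313990/9) = -531631 + 18834860/9 = 14050181/9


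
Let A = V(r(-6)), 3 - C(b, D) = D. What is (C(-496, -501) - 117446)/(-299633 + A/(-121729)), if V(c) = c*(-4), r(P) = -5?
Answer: 14235232718/36474025477 ≈ 0.39028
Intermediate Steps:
C(b, D) = 3 - D
V(c) = -4*c
A = 20 (A = -4*(-5) = 20)
(C(-496, -501) - 117446)/(-299633 + A/(-121729)) = ((3 - 1*(-501)) - 117446)/(-299633 + 20/(-121729)) = ((3 + 501) - 117446)/(-299633 + 20*(-1/121729)) = (504 - 117446)/(-299633 - 20/121729) = -116942/(-36474025477/121729) = -116942*(-121729/36474025477) = 14235232718/36474025477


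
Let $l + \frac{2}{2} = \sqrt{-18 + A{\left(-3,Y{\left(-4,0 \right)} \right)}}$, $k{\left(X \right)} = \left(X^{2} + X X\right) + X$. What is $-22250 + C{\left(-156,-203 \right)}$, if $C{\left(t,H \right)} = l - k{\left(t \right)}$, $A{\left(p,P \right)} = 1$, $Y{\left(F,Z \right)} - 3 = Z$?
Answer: $-70767 + i \sqrt{17} \approx -70767.0 + 4.1231 i$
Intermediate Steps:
$Y{\left(F,Z \right)} = 3 + Z$
$k{\left(X \right)} = X + 2 X^{2}$ ($k{\left(X \right)} = \left(X^{2} + X^{2}\right) + X = 2 X^{2} + X = X + 2 X^{2}$)
$l = -1 + i \sqrt{17}$ ($l = -1 + \sqrt{-18 + 1} = -1 + \sqrt{-17} = -1 + i \sqrt{17} \approx -1.0 + 4.1231 i$)
$C{\left(t,H \right)} = -1 + i \sqrt{17} - t \left(1 + 2 t\right)$ ($C{\left(t,H \right)} = \left(-1 + i \sqrt{17}\right) - t \left(1 + 2 t\right) = -1 + i \sqrt{17} - t \left(1 + 2 t\right)$)
$-22250 + C{\left(-156,-203 \right)} = -22250 - \left(1 - 156 \left(1 + 2 \left(-156\right)\right) - i \sqrt{17}\right) = -22250 - \left(1 - 156 \left(1 - 312\right) - i \sqrt{17}\right) = -22250 - \left(1 + 48516 - i \sqrt{17}\right) = -22250 - \left(48517 - i \sqrt{17}\right) = -70767 + i \sqrt{17}$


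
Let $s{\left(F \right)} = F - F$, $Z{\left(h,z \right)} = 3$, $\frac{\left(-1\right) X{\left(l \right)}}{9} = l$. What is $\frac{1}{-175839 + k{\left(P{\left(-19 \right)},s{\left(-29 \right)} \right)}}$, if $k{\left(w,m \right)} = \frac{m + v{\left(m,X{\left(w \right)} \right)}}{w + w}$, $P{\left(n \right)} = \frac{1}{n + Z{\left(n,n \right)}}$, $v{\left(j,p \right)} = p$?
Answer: $- \frac{2}{351687} \approx -5.6869 \cdot 10^{-6}$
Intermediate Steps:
$X{\left(l \right)} = - 9 l$
$s{\left(F \right)} = 0$
$P{\left(n \right)} = \frac{1}{3 + n}$ ($P{\left(n \right)} = \frac{1}{n + 3} = \frac{1}{3 + n}$)
$k{\left(w,m \right)} = \frac{m - 9 w}{2 w}$ ($k{\left(w,m \right)} = \frac{m - 9 w}{w + w} = \frac{m - 9 w}{2 w}$)
$\frac{1}{-175839 + k{\left(P{\left(-19 \right)},s{\left(-29 \right)} \right)}} = \frac{1}{-175839 + \frac{0 - \frac{9}{3 - 19}}{2 \frac{1}{3 - 19}}} = \frac{1}{-175839 + \frac{0 - \frac{9}{-16}}{2 \frac{1}{-16}}} = \frac{1}{-175839 + \frac{0 - - \frac{9}{16}}{2 \left(- \frac{1}{16}\right)}} = \frac{1}{-175839 + \frac{1}{2} \left(-16\right) \left(0 + \frac{9}{16}\right)} = \frac{1}{-175839 + \frac{1}{2} \left(-16\right) \frac{9}{16}} = \frac{1}{-175839 - \frac{9}{2}} = \frac{1}{- \frac{351687}{2}} = - \frac{2}{351687}$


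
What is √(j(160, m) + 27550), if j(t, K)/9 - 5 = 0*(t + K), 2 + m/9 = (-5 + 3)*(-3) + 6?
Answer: √27595 ≈ 166.12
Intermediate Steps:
m = 90 (m = -18 + 9*((-5 + 3)*(-3) + 6) = -18 + 9*(-2*(-3) + 6) = -18 + 9*(6 + 6) = -18 + 9*12 = -18 + 108 = 90)
j(t, K) = 45 (j(t, K) = 45 + 9*(0*(t + K)) = 45 + 9*(0*(K + t)) = 45 + 9*0 = 45 + 0 = 45)
√(j(160, m) + 27550) = √(45 + 27550) = √27595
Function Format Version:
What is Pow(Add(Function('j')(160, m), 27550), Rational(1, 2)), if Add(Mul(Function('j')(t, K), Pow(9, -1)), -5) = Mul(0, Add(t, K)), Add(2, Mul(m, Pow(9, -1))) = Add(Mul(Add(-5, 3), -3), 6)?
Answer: Pow(27595, Rational(1, 2)) ≈ 166.12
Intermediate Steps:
m = 90 (m = Add(-18, Mul(9, Add(Mul(Add(-5, 3), -3), 6))) = Add(-18, Mul(9, Add(Mul(-2, -3), 6))) = Add(-18, Mul(9, Add(6, 6))) = Add(-18, Mul(9, 12)) = Add(-18, 108) = 90)
Function('j')(t, K) = 45 (Function('j')(t, K) = Add(45, Mul(9, Mul(0, Add(t, K)))) = Add(45, Mul(9, Mul(0, Add(K, t)))) = Add(45, Mul(9, 0)) = Add(45, 0) = 45)
Pow(Add(Function('j')(160, m), 27550), Rational(1, 2)) = Pow(Add(45, 27550), Rational(1, 2)) = Pow(27595, Rational(1, 2))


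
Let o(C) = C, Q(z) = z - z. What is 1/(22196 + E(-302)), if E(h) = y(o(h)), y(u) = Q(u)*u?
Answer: 1/22196 ≈ 4.5053e-5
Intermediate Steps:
Q(z) = 0
y(u) = 0 (y(u) = 0*u = 0)
E(h) = 0
1/(22196 + E(-302)) = 1/(22196 + 0) = 1/22196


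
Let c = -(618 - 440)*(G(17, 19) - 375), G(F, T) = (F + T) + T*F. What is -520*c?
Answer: -1480960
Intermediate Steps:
G(F, T) = F + T + F*T (G(F, T) = (F + T) + F*T = F + T + F*T)
c = 2848 (c = -(618 - 440)*((17 + 19 + 17*19) - 375) = -178*((17 + 19 + 323) - 375) = -178*(359 - 375) = -178*(-16) = -1*(-2848) = 2848)
-520*c = -520*2848 = -1480960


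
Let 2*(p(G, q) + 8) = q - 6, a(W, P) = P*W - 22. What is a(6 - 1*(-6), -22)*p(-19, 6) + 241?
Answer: 2529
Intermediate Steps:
a(W, P) = -22 + P*W
p(G, q) = -11 + q/2 (p(G, q) = -8 + (q - 6)/2 = -8 + (-6 + q)/2 = -8 + (-3 + q/2) = -11 + q/2)
a(6 - 1*(-6), -22)*p(-19, 6) + 241 = (-22 - 22*(6 - 1*(-6)))*(-11 + (1/2)*6) + 241 = (-22 - 22*(6 + 6))*(-11 + 3) + 241 = (-22 - 22*12)*(-8) + 241 = (-22 - 264)*(-8) + 241 = -286*(-8) + 241 = 2288 + 241 = 2529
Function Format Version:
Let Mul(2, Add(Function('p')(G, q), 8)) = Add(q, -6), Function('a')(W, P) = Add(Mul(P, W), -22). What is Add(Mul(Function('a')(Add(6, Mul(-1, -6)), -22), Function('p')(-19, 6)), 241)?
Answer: 2529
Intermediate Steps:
Function('a')(W, P) = Add(-22, Mul(P, W))
Function('p')(G, q) = Add(-11, Mul(Rational(1, 2), q)) (Function('p')(G, q) = Add(-8, Mul(Rational(1, 2), Add(q, -6))) = Add(-8, Mul(Rational(1, 2), Add(-6, q))) = Add(-8, Add(-3, Mul(Rational(1, 2), q))) = Add(-11, Mul(Rational(1, 2), q)))
Add(Mul(Function('a')(Add(6, Mul(-1, -6)), -22), Function('p')(-19, 6)), 241) = Add(Mul(Add(-22, Mul(-22, Add(6, Mul(-1, -6)))), Add(-11, Mul(Rational(1, 2), 6))), 241) = Add(Mul(Add(-22, Mul(-22, Add(6, 6))), Add(-11, 3)), 241) = Add(Mul(Add(-22, Mul(-22, 12)), -8), 241) = Add(Mul(Add(-22, -264), -8), 241) = Add(Mul(-286, -8), 241) = Add(2288, 241) = 2529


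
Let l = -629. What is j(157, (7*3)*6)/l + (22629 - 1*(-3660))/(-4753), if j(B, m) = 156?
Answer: -17277249/2989637 ≈ -5.7790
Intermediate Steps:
j(157, (7*3)*6)/l + (22629 - 1*(-3660))/(-4753) = 156/(-629) + (22629 - 1*(-3660))/(-4753) = 156*(-1/629) + (22629 + 3660)*(-1/4753) = -156/629 + 26289*(-1/4753) = -156/629 - 26289/4753 = -17277249/2989637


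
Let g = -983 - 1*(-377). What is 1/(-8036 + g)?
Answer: -1/8642 ≈ -0.00011571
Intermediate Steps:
g = -606 (g = -983 + 377 = -606)
1/(-8036 + g) = 1/(-8036 - 606) = 1/(-8642) = -1/8642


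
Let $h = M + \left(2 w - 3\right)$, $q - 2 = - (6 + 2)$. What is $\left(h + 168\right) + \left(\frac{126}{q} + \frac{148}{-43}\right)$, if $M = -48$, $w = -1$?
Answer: $\frac{3894}{43} \approx 90.558$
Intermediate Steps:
$q = -6$ ($q = 2 - \left(6 + 2\right) = 2 - 8 = -6$)
$h = -53$ ($h = -48 + \left(2 \left(-1\right) - 3\right) = -48 - 5 = -53$)
$\left(h + 168\right) + \left(\frac{126}{q} + \frac{148}{-43}\right) = \left(-53 + 168\right) + \left(\frac{126}{-6} + \frac{148}{-43}\right) = 115 + \left(126 \left(- \frac{1}{6}\right) + 148 \left(- \frac{1}{43}\right)\right) = 115 - \frac{1051}{43} = \frac{3894}{43}$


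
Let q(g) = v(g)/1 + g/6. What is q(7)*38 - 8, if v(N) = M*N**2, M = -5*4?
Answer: -111611/3 ≈ -37204.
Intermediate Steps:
M = -20
v(N) = -20*N**2
q(g) = -20*g**2 + g/6 (q(g) = -20*g**2/1 + g/6 = -20*g**2*1 + g*(1/6) = -20*g**2 + g/6)
q(7)*38 - 8 = ((1/6)*7*(1 - 120*7))*38 - 8 = ((1/6)*7*(1 - 840))*38 - 8 = ((1/6)*7*(-839))*38 - 8 = -5873/6*38 - 8 = -111587/3 - 8 = -111611/3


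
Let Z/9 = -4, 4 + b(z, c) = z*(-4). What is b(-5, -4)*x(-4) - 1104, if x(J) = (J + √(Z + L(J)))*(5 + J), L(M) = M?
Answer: -1168 + 32*I*√10 ≈ -1168.0 + 101.19*I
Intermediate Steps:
b(z, c) = -4 - 4*z (b(z, c) = -4 + z*(-4) = -4 - 4*z)
Z = -36 (Z = 9*(-4) = -36)
x(J) = (5 + J)*(J + √(-36 + J)) (x(J) = (J + √(-36 + J))*(5 + J) = (5 + J)*(J + √(-36 + J)))
b(-5, -4)*x(-4) - 1104 = (-4 - 4*(-5))*((-4)² + 5*(-4) + 5*√(-36 - 4) - 4*√(-36 - 4)) - 1104 = (-4 + 20)*(16 - 20 + 5*√(-40) - 8*I*√10) - 1104 = 16*(16 - 20 + 5*(2*I*√10) - 8*I*√10) - 1104 = 16*(16 - 20 + 10*I*√10 - 8*I*√10) - 1104 = 16*(-4 + 2*I*√10) - 1104 = (-64 + 32*I*√10) - 1104 = -1168 + 32*I*√10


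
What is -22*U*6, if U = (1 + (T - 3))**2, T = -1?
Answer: -1188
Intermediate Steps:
U = 9 (U = (1 + (-1 - 3))**2 = (1 - 4)**2 = (-3)**2 = 9)
-22*U*6 = -22*9*6 = -198*6 = -1188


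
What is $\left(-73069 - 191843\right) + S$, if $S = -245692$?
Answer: $-510604$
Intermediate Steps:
$\left(-73069 - 191843\right) + S = \left(-73069 - 191843\right) - 245692 = -264912 - 245692 = -510604$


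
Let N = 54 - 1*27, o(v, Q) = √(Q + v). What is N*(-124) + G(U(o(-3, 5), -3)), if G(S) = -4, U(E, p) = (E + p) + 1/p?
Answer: -3352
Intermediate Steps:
U(E, p) = E + p + 1/p
N = 27 (N = 54 - 27 = 27)
N*(-124) + G(U(o(-3, 5), -3)) = 27*(-124) - 4 = -3348 - 4 = -3352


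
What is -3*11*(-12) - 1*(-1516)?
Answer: 1912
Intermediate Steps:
-3*11*(-12) - 1*(-1516) = -33*(-12) + 1516 = 396 + 1516 = 1912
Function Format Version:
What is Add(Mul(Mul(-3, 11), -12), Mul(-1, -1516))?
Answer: 1912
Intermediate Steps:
Add(Mul(Mul(-3, 11), -12), Mul(-1, -1516)) = Add(Mul(-33, -12), 1516) = Add(396, 1516) = 1912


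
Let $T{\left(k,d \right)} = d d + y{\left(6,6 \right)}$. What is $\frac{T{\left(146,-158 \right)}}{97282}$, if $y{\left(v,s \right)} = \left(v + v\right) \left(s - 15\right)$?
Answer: $\frac{12428}{48641} \approx 0.2555$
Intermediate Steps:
$y{\left(v,s \right)} = 2 v \left(-15 + s\right)$
$T{\left(k,d \right)} = -108 + d^{2}$ ($T{\left(k,d \right)} = d d + 2 \cdot 6 \left(-15 + 6\right) = d^{2} + 2 \cdot 6 \left(-9\right) = d^{2} - 108 = -108 + d^{2}$)
$\frac{T{\left(146,-158 \right)}}{97282} = \frac{-108 + \left(-158\right)^{2}}{97282} = \left(-108 + 24964\right) \frac{1}{97282} = 24856 \cdot \frac{1}{97282} = \frac{12428}{48641}$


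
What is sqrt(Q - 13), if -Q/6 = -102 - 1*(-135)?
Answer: I*sqrt(211) ≈ 14.526*I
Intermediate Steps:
Q = -198 (Q = -6*(-102 - 1*(-135)) = -6*(-102 + 135) = -6*33 = -198)
sqrt(Q - 13) = sqrt(-198 - 13) = sqrt(-211) = I*sqrt(211)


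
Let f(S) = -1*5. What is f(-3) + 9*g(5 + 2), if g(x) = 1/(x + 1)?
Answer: -31/8 ≈ -3.8750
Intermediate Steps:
f(S) = -5
g(x) = 1/(1 + x)
f(-3) + 9*g(5 + 2) = -5 + 9/(1 + (5 + 2)) = -5 + 9/(1 + 7) = -5 + 9/8 = -31/8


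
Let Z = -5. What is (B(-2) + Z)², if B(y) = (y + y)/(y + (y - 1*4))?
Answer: 81/4 ≈ 20.250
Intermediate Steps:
B(y) = 2*y/(-4 + 2*y) (B(y) = (2*y)/(y + (y - 4)) = (2*y)/(y + (-4 + y)) = (2*y)/(-4 + 2*y) = 2*y/(-4 + 2*y))
(B(-2) + Z)² = (-2/(-2 - 2) - 5)² = (-2/(-4) - 5)² = (-2*(-¼) - 5)² = (½ - 5)² = (-9/2)² = 81/4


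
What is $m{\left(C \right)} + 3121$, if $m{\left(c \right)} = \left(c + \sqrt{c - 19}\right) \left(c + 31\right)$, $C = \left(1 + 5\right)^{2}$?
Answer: $5533 + 67 \sqrt{17} \approx 5809.3$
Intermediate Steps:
$C = 36$ ($C = 6^{2} = 36$)
$m{\left(c \right)} = \left(31 + c\right) \left(c + \sqrt{-19 + c}\right)$ ($m{\left(c \right)} = \left(c + \sqrt{-19 + c}\right) \left(31 + c\right) = \left(31 + c\right) \left(c + \sqrt{-19 + c}\right)$)
$m{\left(C \right)} + 3121 = \left(36^{2} + 31 \cdot 36 + 31 \sqrt{-19 + 36} + 36 \sqrt{-19 + 36}\right) + 3121 = \left(1296 + 1116 + 31 \sqrt{17} + 36 \sqrt{17}\right) + 3121 = \left(2412 + 67 \sqrt{17}\right) + 3121 = 5533 + 67 \sqrt{17}$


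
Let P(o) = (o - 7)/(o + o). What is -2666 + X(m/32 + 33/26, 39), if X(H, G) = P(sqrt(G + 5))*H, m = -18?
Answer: -1108909/416 - 1029*sqrt(11)/9152 ≈ -2666.0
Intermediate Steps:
P(o) = (-7 + o)/(2*o) (P(o) = (-7 + o)/((2*o)) = (-7 + o)*(1/(2*o)) = (-7 + o)/(2*o))
X(H, G) = H*(-7 + sqrt(5 + G))/(2*sqrt(5 + G)) (X(H, G) = ((-7 + sqrt(G + 5))/(2*(sqrt(G + 5))))*H = ((-7 + sqrt(5 + G))/(2*(sqrt(5 + G))))*H = ((-7 + sqrt(5 + G))/(2*sqrt(5 + G)))*H = H*(-7 + sqrt(5 + G))/(2*sqrt(5 + G)))
-2666 + X(m/32 + 33/26, 39) = -2666 + ((-18/32 + 33/26)/2 - 7*(-18/32 + 33/26)/(2*sqrt(5 + 39))) = -2666 + ((-18*1/32 + 33*(1/26))/2 - 7*(-18*1/32 + 33*(1/26))/(2*sqrt(44))) = -2666 + ((-9/16 + 33/26)/2 - 7*(-9/16 + 33/26)*sqrt(11)/22/2) = -2666 + ((1/2)*(147/208) - 7/2*147/208*sqrt(11)/22) = -2666 + (147/416 - 1029*sqrt(11)/9152) = -1108909/416 - 1029*sqrt(11)/9152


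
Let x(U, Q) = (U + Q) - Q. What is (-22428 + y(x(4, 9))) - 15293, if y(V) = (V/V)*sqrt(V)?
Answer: -37719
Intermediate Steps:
x(U, Q) = U (x(U, Q) = (Q + U) - Q = U)
y(V) = sqrt(V) (y(V) = 1*sqrt(V) = sqrt(V))
(-22428 + y(x(4, 9))) - 15293 = (-22428 + sqrt(4)) - 15293 = (-22428 + 2) - 15293 = -22426 - 15293 = -37719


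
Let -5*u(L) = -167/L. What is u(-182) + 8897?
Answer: 8096103/910 ≈ 8896.8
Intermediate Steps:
u(L) = 167/(5*L) (u(L) = -(-167)/(5*L) = 167/(5*L))
u(-182) + 8897 = (167/5)/(-182) + 8897 = (167/5)*(-1/182) + 8897 = -167/910 + 8897 = 8096103/910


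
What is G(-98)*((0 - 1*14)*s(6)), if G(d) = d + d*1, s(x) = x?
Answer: 16464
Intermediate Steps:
G(d) = 2*d (G(d) = d + d = 2*d)
G(-98)*((0 - 1*14)*s(6)) = (2*(-98))*((0 - 1*14)*6) = -196*(0 - 14)*6 = -(-2744)*6 = -196*(-84) = 16464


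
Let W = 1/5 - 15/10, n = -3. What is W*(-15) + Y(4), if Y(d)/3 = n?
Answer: 21/2 ≈ 10.500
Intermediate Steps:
Y(d) = -9 (Y(d) = 3*(-3) = -9)
W = -13/10 (W = 1*(⅕) - 15*⅒ = ⅕ - 3/2 = -13/10 ≈ -1.3000)
W*(-15) + Y(4) = -13/10*(-15) - 9 = 39/2 - 9 = 21/2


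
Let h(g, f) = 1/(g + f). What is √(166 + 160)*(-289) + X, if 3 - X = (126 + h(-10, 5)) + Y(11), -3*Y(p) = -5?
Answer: -1867/15 - 289*√326 ≈ -5342.5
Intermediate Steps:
Y(p) = 5/3 (Y(p) = -⅓*(-5) = 5/3)
h(g, f) = 1/(f + g)
X = -1867/15 (X = 3 - ((126 + 1/(5 - 10)) + 5/3) = 3 - ((126 + 1/(-5)) + 5/3) = 3 - ((126 - ⅕) + 5/3) = 3 - (629/5 + 5/3) = 3 - 1*1912/15 = 3 - 1912/15 = -1867/15 ≈ -124.47)
√(166 + 160)*(-289) + X = √(166 + 160)*(-289) - 1867/15 = √326*(-289) - 1867/15 = -289*√326 - 1867/15 = -1867/15 - 289*√326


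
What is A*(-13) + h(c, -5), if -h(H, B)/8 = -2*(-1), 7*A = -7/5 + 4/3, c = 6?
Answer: -1667/105 ≈ -15.876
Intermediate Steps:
A = -1/105 (A = (-7/5 + 4/3)/7 = (⅐)*(-1/15) = -1/105 ≈ -0.0095238)
h(H, B) = -16 (h(H, B) = -(-16)*(-1) = -8*2 = -16)
A*(-13) + h(c, -5) = -1/105*(-13) - 16 = 13/105 - 16 = -1667/105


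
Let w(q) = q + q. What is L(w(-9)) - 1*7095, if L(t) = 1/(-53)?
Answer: -376036/53 ≈ -7095.0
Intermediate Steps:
w(q) = 2*q
L(t) = -1/53
L(w(-9)) - 1*7095 = -1/53 - 1*7095 = -1/53 - 7095 = -376036/53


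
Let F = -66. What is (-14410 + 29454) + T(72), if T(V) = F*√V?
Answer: 15044 - 396*√2 ≈ 14484.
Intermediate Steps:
T(V) = -66*√V
(-14410 + 29454) + T(72) = (-14410 + 29454) - 396*√2 = 15044 - 396*√2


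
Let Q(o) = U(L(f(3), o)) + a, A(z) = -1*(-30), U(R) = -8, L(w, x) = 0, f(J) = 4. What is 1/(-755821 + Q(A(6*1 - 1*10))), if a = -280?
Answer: -1/756109 ≈ -1.3226e-6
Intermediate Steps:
A(z) = 30
Q(o) = -288 (Q(o) = -8 - 280 = -288)
1/(-755821 + Q(A(6*1 - 1*10))) = 1/(-755821 - 288) = 1/(-756109) = -1/756109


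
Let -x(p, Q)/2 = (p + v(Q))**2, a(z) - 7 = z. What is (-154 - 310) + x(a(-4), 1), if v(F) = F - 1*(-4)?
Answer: -592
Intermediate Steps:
a(z) = 7 + z
v(F) = 4 + F (v(F) = F + 4 = 4 + F)
x(p, Q) = -2*(4 + Q + p)**2 (x(p, Q) = -2*(p + (4 + Q))**2 = -2*(4 + Q + p)**2)
(-154 - 310) + x(a(-4), 1) = (-154 - 310) - 2*(4 + 1 + (7 - 4))**2 = -464 - 2*(4 + 1 + 3)**2 = -464 - 2*8**2 = -464 - 2*64 = -464 - 128 = -592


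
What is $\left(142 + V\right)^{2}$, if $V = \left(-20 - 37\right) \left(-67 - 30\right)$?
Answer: $32160241$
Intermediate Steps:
$V = 5529$ ($V = \left(-57\right) \left(-97\right) = 5529$)
$\left(142 + V\right)^{2} = \left(142 + 5529\right)^{2} = 5671^{2} = 32160241$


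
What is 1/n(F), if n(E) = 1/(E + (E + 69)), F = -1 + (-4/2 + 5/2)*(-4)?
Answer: 63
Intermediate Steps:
F = -3 (F = -1 + (-4*½ + 5*(½))*(-4) = -1 + (-2 + 5/2)*(-4) = -1 + (½)*(-4) = -1 - 2 = -3)
n(E) = 1/(69 + 2*E) (n(E) = 1/(E + (69 + E)) = 1/(69 + 2*E))
1/n(F) = 1/(1/(69 + 2*(-3))) = 1/(1/(69 - 6)) = 1/(1/63) = 63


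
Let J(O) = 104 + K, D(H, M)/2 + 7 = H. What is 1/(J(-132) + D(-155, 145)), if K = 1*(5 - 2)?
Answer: -1/217 ≈ -0.0046083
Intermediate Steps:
K = 3 (K = 1*3 = 3)
D(H, M) = -14 + 2*H
J(O) = 107 (J(O) = 104 + 3 = 107)
1/(J(-132) + D(-155, 145)) = 1/(107 + (-14 + 2*(-155))) = 1/(107 + (-14 - 310)) = 1/(107 - 324) = 1/(-217) = -1/217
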